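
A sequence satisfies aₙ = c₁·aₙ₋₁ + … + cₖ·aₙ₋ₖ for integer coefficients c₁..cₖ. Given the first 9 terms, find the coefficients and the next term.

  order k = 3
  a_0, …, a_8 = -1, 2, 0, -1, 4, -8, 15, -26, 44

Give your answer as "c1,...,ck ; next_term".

-2,0,1 ; -73

  a_3 = -2·0 + 0·2 + 1·-1 = -1
  a_4 = -2·-1 + 0·0 + 1·2 = 4
  a_5 = -2·4 + 0·-1 + 1·0 = -8
  a_6 = -2·-8 + 0·4 + 1·-1 = 15
  a_7 = -2·15 + 0·-8 + 1·4 = -26
  a_8 = -2·-26 + 0·15 + 1·-8 = 44
  a_9 = -2·44 + 0·-26 + 1·15 = -73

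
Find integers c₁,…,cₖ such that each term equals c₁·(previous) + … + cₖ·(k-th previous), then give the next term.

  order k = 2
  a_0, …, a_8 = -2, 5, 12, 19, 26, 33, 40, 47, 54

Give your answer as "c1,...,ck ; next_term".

  a_2 = 2·5 + -1·-2 = 12
  a_3 = 2·12 + -1·5 = 19
  a_4 = 2·19 + -1·12 = 26
  a_5 = 2·26 + -1·19 = 33
  a_6 = 2·33 + -1·26 = 40
  a_7 = 2·40 + -1·33 = 47
  a_8 = 2·47 + -1·40 = 54
  a_9 = 2·54 + -1·47 = 61

2,-1 ; 61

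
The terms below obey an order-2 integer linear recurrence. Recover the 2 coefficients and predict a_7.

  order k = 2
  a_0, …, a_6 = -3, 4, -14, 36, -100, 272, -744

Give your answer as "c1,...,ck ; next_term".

  a_2 = -2·4 + 2·-3 = -14
  a_3 = -2·-14 + 2·4 = 36
  a_4 = -2·36 + 2·-14 = -100
  a_5 = -2·-100 + 2·36 = 272
  a_6 = -2·272 + 2·-100 = -744
  a_7 = -2·-744 + 2·272 = 2032

-2,2 ; 2032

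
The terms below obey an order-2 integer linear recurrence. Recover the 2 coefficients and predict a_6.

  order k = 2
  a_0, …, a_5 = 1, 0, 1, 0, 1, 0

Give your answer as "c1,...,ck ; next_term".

  a_2 = 0·0 + 1·1 = 1
  a_3 = 0·1 + 1·0 = 0
  a_4 = 0·0 + 1·1 = 1
  a_5 = 0·1 + 1·0 = 0
  a_6 = 0·0 + 1·1 = 1

0,1 ; 1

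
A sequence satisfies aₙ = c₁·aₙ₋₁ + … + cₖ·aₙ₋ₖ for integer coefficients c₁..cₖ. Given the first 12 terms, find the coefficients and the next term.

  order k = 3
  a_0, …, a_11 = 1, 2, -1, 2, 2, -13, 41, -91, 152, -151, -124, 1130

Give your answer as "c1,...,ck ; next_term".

  a_3 = -3·-1 + -2·2 + 3·1 = 2
  a_4 = -3·2 + -2·-1 + 3·2 = 2
  a_5 = -3·2 + -2·2 + 3·-1 = -13
  a_6 = -3·-13 + -2·2 + 3·2 = 41
  a_7 = -3·41 + -2·-13 + 3·2 = -91
  a_8 = -3·-91 + -2·41 + 3·-13 = 152
  a_9 = -3·152 + -2·-91 + 3·41 = -151
  a_10 = -3·-151 + -2·152 + 3·-91 = -124
  a_11 = -3·-124 + -2·-151 + 3·152 = 1130
  a_12 = -3·1130 + -2·-124 + 3·-151 = -3595

-3,-2,3 ; -3595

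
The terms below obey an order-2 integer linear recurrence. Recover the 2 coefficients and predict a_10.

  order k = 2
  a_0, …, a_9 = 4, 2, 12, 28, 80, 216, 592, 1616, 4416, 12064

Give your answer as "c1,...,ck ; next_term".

  a_2 = 2·2 + 2·4 = 12
  a_3 = 2·12 + 2·2 = 28
  a_4 = 2·28 + 2·12 = 80
  a_5 = 2·80 + 2·28 = 216
  a_6 = 2·216 + 2·80 = 592
  a_7 = 2·592 + 2·216 = 1616
  a_8 = 2·1616 + 2·592 = 4416
  a_9 = 2·4416 + 2·1616 = 12064
  a_10 = 2·12064 + 2·4416 = 32960

2,2 ; 32960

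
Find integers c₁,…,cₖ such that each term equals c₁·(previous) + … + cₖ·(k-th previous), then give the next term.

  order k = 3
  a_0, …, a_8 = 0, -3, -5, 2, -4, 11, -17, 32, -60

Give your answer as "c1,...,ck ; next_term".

-1,1,-1 ; 109

  a_3 = -1·-5 + 1·-3 + -1·0 = 2
  a_4 = -1·2 + 1·-5 + -1·-3 = -4
  a_5 = -1·-4 + 1·2 + -1·-5 = 11
  a_6 = -1·11 + 1·-4 + -1·2 = -17
  a_7 = -1·-17 + 1·11 + -1·-4 = 32
  a_8 = -1·32 + 1·-17 + -1·11 = -60
  a_9 = -1·-60 + 1·32 + -1·-17 = 109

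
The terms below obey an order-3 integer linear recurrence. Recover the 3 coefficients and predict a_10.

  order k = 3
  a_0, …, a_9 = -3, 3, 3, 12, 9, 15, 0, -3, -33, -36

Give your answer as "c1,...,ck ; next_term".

1,1,-2 ; -63

  a_3 = 1·3 + 1·3 + -2·-3 = 12
  a_4 = 1·12 + 1·3 + -2·3 = 9
  a_5 = 1·9 + 1·12 + -2·3 = 15
  a_6 = 1·15 + 1·9 + -2·12 = 0
  a_7 = 1·0 + 1·15 + -2·9 = -3
  a_8 = 1·-3 + 1·0 + -2·15 = -33
  a_9 = 1·-33 + 1·-3 + -2·0 = -36
  a_10 = 1·-36 + 1·-33 + -2·-3 = -63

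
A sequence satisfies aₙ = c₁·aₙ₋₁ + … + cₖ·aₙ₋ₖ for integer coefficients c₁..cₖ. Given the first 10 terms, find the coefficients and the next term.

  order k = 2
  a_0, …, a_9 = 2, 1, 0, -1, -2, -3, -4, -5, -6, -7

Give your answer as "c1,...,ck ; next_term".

2,-1 ; -8

  a_2 = 2·1 + -1·2 = 0
  a_3 = 2·0 + -1·1 = -1
  a_4 = 2·-1 + -1·0 = -2
  a_5 = 2·-2 + -1·-1 = -3
  a_6 = 2·-3 + -1·-2 = -4
  a_7 = 2·-4 + -1·-3 = -5
  a_8 = 2·-5 + -1·-4 = -6
  a_9 = 2·-6 + -1·-5 = -7
  a_10 = 2·-7 + -1·-6 = -8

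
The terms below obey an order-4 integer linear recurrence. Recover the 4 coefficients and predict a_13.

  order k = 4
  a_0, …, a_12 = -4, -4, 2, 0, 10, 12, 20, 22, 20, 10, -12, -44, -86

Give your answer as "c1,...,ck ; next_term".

1,1,-1,-1 ; -128

  a_4 = 1·0 + 1·2 + -1·-4 + -1·-4 = 10
  a_5 = 1·10 + 1·0 + -1·2 + -1·-4 = 12
  a_6 = 1·12 + 1·10 + -1·0 + -1·2 = 20
  a_7 = 1·20 + 1·12 + -1·10 + -1·0 = 22
  a_8 = 1·22 + 1·20 + -1·12 + -1·10 = 20
  a_9 = 1·20 + 1·22 + -1·20 + -1·12 = 10
  a_10 = 1·10 + 1·20 + -1·22 + -1·20 = -12
  a_11 = 1·-12 + 1·10 + -1·20 + -1·22 = -44
  a_12 = 1·-44 + 1·-12 + -1·10 + -1·20 = -86
  a_13 = 1·-86 + 1·-44 + -1·-12 + -1·10 = -128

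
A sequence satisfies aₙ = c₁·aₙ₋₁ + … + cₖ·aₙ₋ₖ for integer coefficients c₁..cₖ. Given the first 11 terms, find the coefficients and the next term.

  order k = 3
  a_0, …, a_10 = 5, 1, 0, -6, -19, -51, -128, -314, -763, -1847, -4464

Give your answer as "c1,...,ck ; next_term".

  a_3 = 3·0 + -1·1 + -1·5 = -6
  a_4 = 3·-6 + -1·0 + -1·1 = -19
  a_5 = 3·-19 + -1·-6 + -1·0 = -51
  a_6 = 3·-51 + -1·-19 + -1·-6 = -128
  a_7 = 3·-128 + -1·-51 + -1·-19 = -314
  a_8 = 3·-314 + -1·-128 + -1·-51 = -763
  a_9 = 3·-763 + -1·-314 + -1·-128 = -1847
  a_10 = 3·-1847 + -1·-763 + -1·-314 = -4464
  a_11 = 3·-4464 + -1·-1847 + -1·-763 = -10782

3,-1,-1 ; -10782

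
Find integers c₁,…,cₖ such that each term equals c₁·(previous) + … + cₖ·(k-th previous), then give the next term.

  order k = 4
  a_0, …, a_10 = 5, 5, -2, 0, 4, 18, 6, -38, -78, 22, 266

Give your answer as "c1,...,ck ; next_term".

1,-2,-2,2 ; 302

  a_4 = 1·0 + -2·-2 + -2·5 + 2·5 = 4
  a_5 = 1·4 + -2·0 + -2·-2 + 2·5 = 18
  a_6 = 1·18 + -2·4 + -2·0 + 2·-2 = 6
  a_7 = 1·6 + -2·18 + -2·4 + 2·0 = -38
  a_8 = 1·-38 + -2·6 + -2·18 + 2·4 = -78
  a_9 = 1·-78 + -2·-38 + -2·6 + 2·18 = 22
  a_10 = 1·22 + -2·-78 + -2·-38 + 2·6 = 266
  a_11 = 1·266 + -2·22 + -2·-78 + 2·-38 = 302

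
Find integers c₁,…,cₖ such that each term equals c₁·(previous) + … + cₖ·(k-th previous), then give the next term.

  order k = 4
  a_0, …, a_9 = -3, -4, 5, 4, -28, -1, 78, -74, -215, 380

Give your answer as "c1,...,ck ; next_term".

0,-2,3,2 ; 364

  a_4 = 0·4 + -2·5 + 3·-4 + 2·-3 = -28
  a_5 = 0·-28 + -2·4 + 3·5 + 2·-4 = -1
  a_6 = 0·-1 + -2·-28 + 3·4 + 2·5 = 78
  a_7 = 0·78 + -2·-1 + 3·-28 + 2·4 = -74
  a_8 = 0·-74 + -2·78 + 3·-1 + 2·-28 = -215
  a_9 = 0·-215 + -2·-74 + 3·78 + 2·-1 = 380
  a_10 = 0·380 + -2·-215 + 3·-74 + 2·78 = 364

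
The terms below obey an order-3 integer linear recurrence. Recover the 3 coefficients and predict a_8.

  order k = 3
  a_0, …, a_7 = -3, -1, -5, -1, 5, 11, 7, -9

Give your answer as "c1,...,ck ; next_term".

1,-1,-1 ; -27

  a_3 = 1·-5 + -1·-1 + -1·-3 = -1
  a_4 = 1·-1 + -1·-5 + -1·-1 = 5
  a_5 = 1·5 + -1·-1 + -1·-5 = 11
  a_6 = 1·11 + -1·5 + -1·-1 = 7
  a_7 = 1·7 + -1·11 + -1·5 = -9
  a_8 = 1·-9 + -1·7 + -1·11 = -27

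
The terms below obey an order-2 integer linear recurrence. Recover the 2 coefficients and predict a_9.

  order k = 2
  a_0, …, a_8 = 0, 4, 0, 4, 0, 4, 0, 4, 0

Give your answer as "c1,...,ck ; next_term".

  a_2 = 0·4 + 1·0 = 0
  a_3 = 0·0 + 1·4 = 4
  a_4 = 0·4 + 1·0 = 0
  a_5 = 0·0 + 1·4 = 4
  a_6 = 0·4 + 1·0 = 0
  a_7 = 0·0 + 1·4 = 4
  a_8 = 0·4 + 1·0 = 0
  a_9 = 0·0 + 1·4 = 4

0,1 ; 4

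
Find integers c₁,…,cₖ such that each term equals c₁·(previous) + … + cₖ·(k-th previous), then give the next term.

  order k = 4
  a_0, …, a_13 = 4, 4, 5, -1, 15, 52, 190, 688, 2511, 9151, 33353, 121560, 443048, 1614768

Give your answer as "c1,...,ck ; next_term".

  a_4 = 3·-1 + 2·5 + 1·4 + 1·4 = 15
  a_5 = 3·15 + 2·-1 + 1·5 + 1·4 = 52
  a_6 = 3·52 + 2·15 + 1·-1 + 1·5 = 190
  a_7 = 3·190 + 2·52 + 1·15 + 1·-1 = 688
  a_8 = 3·688 + 2·190 + 1·52 + 1·15 = 2511
  a_9 = 3·2511 + 2·688 + 1·190 + 1·52 = 9151
  a_10 = 3·9151 + 2·2511 + 1·688 + 1·190 = 33353
  a_11 = 3·33353 + 2·9151 + 1·2511 + 1·688 = 121560
  a_12 = 3·121560 + 2·33353 + 1·9151 + 1·2511 = 443048
  a_13 = 3·443048 + 2·121560 + 1·33353 + 1·9151 = 1614768
  a_14 = 3·1614768 + 2·443048 + 1·121560 + 1·33353 = 5885313

3,2,1,1 ; 5885313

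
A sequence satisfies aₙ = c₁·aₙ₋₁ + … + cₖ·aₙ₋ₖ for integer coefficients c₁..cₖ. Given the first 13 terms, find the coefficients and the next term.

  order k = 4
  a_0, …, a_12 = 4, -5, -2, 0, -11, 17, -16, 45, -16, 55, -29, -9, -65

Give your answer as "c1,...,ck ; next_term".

0,2,-1,-3 ; -154

  a_4 = 0·0 + 2·-2 + -1·-5 + -3·4 = -11
  a_5 = 0·-11 + 2·0 + -1·-2 + -3·-5 = 17
  a_6 = 0·17 + 2·-11 + -1·0 + -3·-2 = -16
  a_7 = 0·-16 + 2·17 + -1·-11 + -3·0 = 45
  a_8 = 0·45 + 2·-16 + -1·17 + -3·-11 = -16
  a_9 = 0·-16 + 2·45 + -1·-16 + -3·17 = 55
  a_10 = 0·55 + 2·-16 + -1·45 + -3·-16 = -29
  a_11 = 0·-29 + 2·55 + -1·-16 + -3·45 = -9
  a_12 = 0·-9 + 2·-29 + -1·55 + -3·-16 = -65
  a_13 = 0·-65 + 2·-9 + -1·-29 + -3·55 = -154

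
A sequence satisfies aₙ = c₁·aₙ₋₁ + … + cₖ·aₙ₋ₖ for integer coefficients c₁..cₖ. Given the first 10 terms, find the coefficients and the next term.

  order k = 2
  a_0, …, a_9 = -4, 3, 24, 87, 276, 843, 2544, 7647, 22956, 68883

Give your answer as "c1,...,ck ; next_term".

  a_2 = 4·3 + -3·-4 = 24
  a_3 = 4·24 + -3·3 = 87
  a_4 = 4·87 + -3·24 = 276
  a_5 = 4·276 + -3·87 = 843
  a_6 = 4·843 + -3·276 = 2544
  a_7 = 4·2544 + -3·843 = 7647
  a_8 = 4·7647 + -3·2544 = 22956
  a_9 = 4·22956 + -3·7647 = 68883
  a_10 = 4·68883 + -3·22956 = 206664

4,-3 ; 206664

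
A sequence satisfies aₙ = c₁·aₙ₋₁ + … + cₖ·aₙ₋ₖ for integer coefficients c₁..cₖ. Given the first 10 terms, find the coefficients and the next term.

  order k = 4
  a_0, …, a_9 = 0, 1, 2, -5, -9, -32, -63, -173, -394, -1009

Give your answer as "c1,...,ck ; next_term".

2,2,-3,2 ; -2413

  a_4 = 2·-5 + 2·2 + -3·1 + 2·0 = -9
  a_5 = 2·-9 + 2·-5 + -3·2 + 2·1 = -32
  a_6 = 2·-32 + 2·-9 + -3·-5 + 2·2 = -63
  a_7 = 2·-63 + 2·-32 + -3·-9 + 2·-5 = -173
  a_8 = 2·-173 + 2·-63 + -3·-32 + 2·-9 = -394
  a_9 = 2·-394 + 2·-173 + -3·-63 + 2·-32 = -1009
  a_10 = 2·-1009 + 2·-394 + -3·-173 + 2·-63 = -2413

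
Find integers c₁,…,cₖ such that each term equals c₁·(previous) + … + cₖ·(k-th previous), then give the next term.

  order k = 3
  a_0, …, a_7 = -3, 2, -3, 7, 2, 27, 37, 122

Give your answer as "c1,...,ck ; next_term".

2,2,-3 ; 237

  a_3 = 2·-3 + 2·2 + -3·-3 = 7
  a_4 = 2·7 + 2·-3 + -3·2 = 2
  a_5 = 2·2 + 2·7 + -3·-3 = 27
  a_6 = 2·27 + 2·2 + -3·7 = 37
  a_7 = 2·37 + 2·27 + -3·2 = 122
  a_8 = 2·122 + 2·37 + -3·27 = 237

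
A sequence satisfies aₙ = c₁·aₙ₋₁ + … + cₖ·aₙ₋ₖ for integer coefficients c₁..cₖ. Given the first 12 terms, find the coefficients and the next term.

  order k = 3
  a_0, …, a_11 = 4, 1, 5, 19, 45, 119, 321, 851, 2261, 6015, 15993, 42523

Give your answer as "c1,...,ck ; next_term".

  a_3 = 2·5 + 1·1 + 2·4 = 19
  a_4 = 2·19 + 1·5 + 2·1 = 45
  a_5 = 2·45 + 1·19 + 2·5 = 119
  a_6 = 2·119 + 1·45 + 2·19 = 321
  a_7 = 2·321 + 1·119 + 2·45 = 851
  a_8 = 2·851 + 1·321 + 2·119 = 2261
  a_9 = 2·2261 + 1·851 + 2·321 = 6015
  a_10 = 2·6015 + 1·2261 + 2·851 = 15993
  a_11 = 2·15993 + 1·6015 + 2·2261 = 42523
  a_12 = 2·42523 + 1·15993 + 2·6015 = 113069

2,1,2 ; 113069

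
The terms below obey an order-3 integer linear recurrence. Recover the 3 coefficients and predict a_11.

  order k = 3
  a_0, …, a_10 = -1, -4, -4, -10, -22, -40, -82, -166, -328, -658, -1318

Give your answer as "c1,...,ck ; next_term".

1,1,2 ; -2632

  a_3 = 1·-4 + 1·-4 + 2·-1 = -10
  a_4 = 1·-10 + 1·-4 + 2·-4 = -22
  a_5 = 1·-22 + 1·-10 + 2·-4 = -40
  a_6 = 1·-40 + 1·-22 + 2·-10 = -82
  a_7 = 1·-82 + 1·-40 + 2·-22 = -166
  a_8 = 1·-166 + 1·-82 + 2·-40 = -328
  a_9 = 1·-328 + 1·-166 + 2·-82 = -658
  a_10 = 1·-658 + 1·-328 + 2·-166 = -1318
  a_11 = 1·-1318 + 1·-658 + 2·-328 = -2632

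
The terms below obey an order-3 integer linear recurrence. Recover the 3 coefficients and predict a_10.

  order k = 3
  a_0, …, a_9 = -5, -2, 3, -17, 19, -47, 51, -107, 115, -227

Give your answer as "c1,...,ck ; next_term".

-1,2,2 ; 243

  a_3 = -1·3 + 2·-2 + 2·-5 = -17
  a_4 = -1·-17 + 2·3 + 2·-2 = 19
  a_5 = -1·19 + 2·-17 + 2·3 = -47
  a_6 = -1·-47 + 2·19 + 2·-17 = 51
  a_7 = -1·51 + 2·-47 + 2·19 = -107
  a_8 = -1·-107 + 2·51 + 2·-47 = 115
  a_9 = -1·115 + 2·-107 + 2·51 = -227
  a_10 = -1·-227 + 2·115 + 2·-107 = 243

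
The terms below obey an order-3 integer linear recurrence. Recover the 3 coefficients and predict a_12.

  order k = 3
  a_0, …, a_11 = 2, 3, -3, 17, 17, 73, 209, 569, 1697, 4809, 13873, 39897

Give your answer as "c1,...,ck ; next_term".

  a_3 = 1·-3 + 4·3 + 4·2 = 17
  a_4 = 1·17 + 4·-3 + 4·3 = 17
  a_5 = 1·17 + 4·17 + 4·-3 = 73
  a_6 = 1·73 + 4·17 + 4·17 = 209
  a_7 = 1·209 + 4·73 + 4·17 = 569
  a_8 = 1·569 + 4·209 + 4·73 = 1697
  a_9 = 1·1697 + 4·569 + 4·209 = 4809
  a_10 = 1·4809 + 4·1697 + 4·569 = 13873
  a_11 = 1·13873 + 4·4809 + 4·1697 = 39897
  a_12 = 1·39897 + 4·13873 + 4·4809 = 114625

1,4,4 ; 114625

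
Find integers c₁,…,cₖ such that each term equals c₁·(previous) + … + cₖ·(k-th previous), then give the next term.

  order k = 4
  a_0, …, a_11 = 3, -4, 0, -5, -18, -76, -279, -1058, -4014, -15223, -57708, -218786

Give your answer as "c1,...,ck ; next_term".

  a_4 = 3·-5 + 2·0 + 3·-4 + 3·3 = -18
  a_5 = 3·-18 + 2·-5 + 3·0 + 3·-4 = -76
  a_6 = 3·-76 + 2·-18 + 3·-5 + 3·0 = -279
  a_7 = 3·-279 + 2·-76 + 3·-18 + 3·-5 = -1058
  a_8 = 3·-1058 + 2·-279 + 3·-76 + 3·-18 = -4014
  a_9 = 3·-4014 + 2·-1058 + 3·-279 + 3·-76 = -15223
  a_10 = 3·-15223 + 2·-4014 + 3·-1058 + 3·-279 = -57708
  a_11 = 3·-57708 + 2·-15223 + 3·-4014 + 3·-1058 = -218786
  a_12 = 3·-218786 + 2·-57708 + 3·-15223 + 3·-4014 = -829485

3,2,3,3 ; -829485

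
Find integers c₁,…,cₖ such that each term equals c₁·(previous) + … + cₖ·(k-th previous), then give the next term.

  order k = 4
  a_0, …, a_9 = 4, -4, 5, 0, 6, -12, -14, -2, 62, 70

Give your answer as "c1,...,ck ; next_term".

1,-2,-2,2 ; -78

  a_4 = 1·0 + -2·5 + -2·-4 + 2·4 = 6
  a_5 = 1·6 + -2·0 + -2·5 + 2·-4 = -12
  a_6 = 1·-12 + -2·6 + -2·0 + 2·5 = -14
  a_7 = 1·-14 + -2·-12 + -2·6 + 2·0 = -2
  a_8 = 1·-2 + -2·-14 + -2·-12 + 2·6 = 62
  a_9 = 1·62 + -2·-2 + -2·-14 + 2·-12 = 70
  a_10 = 1·70 + -2·62 + -2·-2 + 2·-14 = -78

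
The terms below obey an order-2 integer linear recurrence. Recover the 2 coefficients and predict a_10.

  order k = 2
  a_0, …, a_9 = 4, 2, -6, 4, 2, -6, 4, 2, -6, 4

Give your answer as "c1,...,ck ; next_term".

  a_2 = -1·2 + -1·4 = -6
  a_3 = -1·-6 + -1·2 = 4
  a_4 = -1·4 + -1·-6 = 2
  a_5 = -1·2 + -1·4 = -6
  a_6 = -1·-6 + -1·2 = 4
  a_7 = -1·4 + -1·-6 = 2
  a_8 = -1·2 + -1·4 = -6
  a_9 = -1·-6 + -1·2 = 4
  a_10 = -1·4 + -1·-6 = 2

-1,-1 ; 2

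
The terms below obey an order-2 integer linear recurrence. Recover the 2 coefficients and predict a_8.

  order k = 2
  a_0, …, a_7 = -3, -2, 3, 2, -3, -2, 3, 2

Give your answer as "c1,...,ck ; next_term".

  a_2 = 0·-2 + -1·-3 = 3
  a_3 = 0·3 + -1·-2 = 2
  a_4 = 0·2 + -1·3 = -3
  a_5 = 0·-3 + -1·2 = -2
  a_6 = 0·-2 + -1·-3 = 3
  a_7 = 0·3 + -1·-2 = 2
  a_8 = 0·2 + -1·3 = -3

0,-1 ; -3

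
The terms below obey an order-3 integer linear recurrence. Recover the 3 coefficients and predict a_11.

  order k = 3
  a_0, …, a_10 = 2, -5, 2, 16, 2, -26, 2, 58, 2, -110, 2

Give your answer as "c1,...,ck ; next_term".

  a_3 = 1·2 + -2·-5 + 2·2 = 16
  a_4 = 1·16 + -2·2 + 2·-5 = 2
  a_5 = 1·2 + -2·16 + 2·2 = -26
  a_6 = 1·-26 + -2·2 + 2·16 = 2
  a_7 = 1·2 + -2·-26 + 2·2 = 58
  a_8 = 1·58 + -2·2 + 2·-26 = 2
  a_9 = 1·2 + -2·58 + 2·2 = -110
  a_10 = 1·-110 + -2·2 + 2·58 = 2
  a_11 = 1·2 + -2·-110 + 2·2 = 226

1,-2,2 ; 226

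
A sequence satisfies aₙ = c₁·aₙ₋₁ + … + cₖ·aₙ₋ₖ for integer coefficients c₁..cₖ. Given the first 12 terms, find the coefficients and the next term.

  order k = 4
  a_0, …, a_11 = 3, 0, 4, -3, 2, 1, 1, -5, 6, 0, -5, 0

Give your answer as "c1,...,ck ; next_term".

  a_4 = -1·-3 + -1·4 + 0·0 + 1·3 = 2
  a_5 = -1·2 + -1·-3 + 0·4 + 1·0 = 1
  a_6 = -1·1 + -1·2 + 0·-3 + 1·4 = 1
  a_7 = -1·1 + -1·1 + 0·2 + 1·-3 = -5
  a_8 = -1·-5 + -1·1 + 0·1 + 1·2 = 6
  a_9 = -1·6 + -1·-5 + 0·1 + 1·1 = 0
  a_10 = -1·0 + -1·6 + 0·-5 + 1·1 = -5
  a_11 = -1·-5 + -1·0 + 0·6 + 1·-5 = 0
  a_12 = -1·0 + -1·-5 + 0·0 + 1·6 = 11

-1,-1,0,1 ; 11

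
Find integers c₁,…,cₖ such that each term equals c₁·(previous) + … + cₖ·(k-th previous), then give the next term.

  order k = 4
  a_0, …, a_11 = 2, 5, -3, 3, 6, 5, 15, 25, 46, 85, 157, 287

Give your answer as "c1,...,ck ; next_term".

0,2,2,1 ; 530

  a_4 = 0·3 + 2·-3 + 2·5 + 1·2 = 6
  a_5 = 0·6 + 2·3 + 2·-3 + 1·5 = 5
  a_6 = 0·5 + 2·6 + 2·3 + 1·-3 = 15
  a_7 = 0·15 + 2·5 + 2·6 + 1·3 = 25
  a_8 = 0·25 + 2·15 + 2·5 + 1·6 = 46
  a_9 = 0·46 + 2·25 + 2·15 + 1·5 = 85
  a_10 = 0·85 + 2·46 + 2·25 + 1·15 = 157
  a_11 = 0·157 + 2·85 + 2·46 + 1·25 = 287
  a_12 = 0·287 + 2·157 + 2·85 + 1·46 = 530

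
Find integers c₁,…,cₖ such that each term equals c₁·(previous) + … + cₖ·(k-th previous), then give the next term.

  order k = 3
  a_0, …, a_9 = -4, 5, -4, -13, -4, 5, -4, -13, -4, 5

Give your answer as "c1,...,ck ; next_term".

  a_3 = 1·-4 + -1·5 + 1·-4 = -13
  a_4 = 1·-13 + -1·-4 + 1·5 = -4
  a_5 = 1·-4 + -1·-13 + 1·-4 = 5
  a_6 = 1·5 + -1·-4 + 1·-13 = -4
  a_7 = 1·-4 + -1·5 + 1·-4 = -13
  a_8 = 1·-13 + -1·-4 + 1·5 = -4
  a_9 = 1·-4 + -1·-13 + 1·-4 = 5
  a_10 = 1·5 + -1·-4 + 1·-13 = -4

1,-1,1 ; -4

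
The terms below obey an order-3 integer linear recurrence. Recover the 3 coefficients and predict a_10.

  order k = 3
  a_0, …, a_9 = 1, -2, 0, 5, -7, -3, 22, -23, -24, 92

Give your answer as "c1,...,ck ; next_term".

  a_3 = -1·0 + -2·-2 + 1·1 = 5
  a_4 = -1·5 + -2·0 + 1·-2 = -7
  a_5 = -1·-7 + -2·5 + 1·0 = -3
  a_6 = -1·-3 + -2·-7 + 1·5 = 22
  a_7 = -1·22 + -2·-3 + 1·-7 = -23
  a_8 = -1·-23 + -2·22 + 1·-3 = -24
  a_9 = -1·-24 + -2·-23 + 1·22 = 92
  a_10 = -1·92 + -2·-24 + 1·-23 = -67

-1,-2,1 ; -67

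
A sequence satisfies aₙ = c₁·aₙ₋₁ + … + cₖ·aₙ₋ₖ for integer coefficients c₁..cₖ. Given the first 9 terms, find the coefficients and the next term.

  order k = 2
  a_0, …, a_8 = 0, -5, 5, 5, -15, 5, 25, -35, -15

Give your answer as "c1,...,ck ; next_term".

  a_2 = -1·-5 + -2·0 = 5
  a_3 = -1·5 + -2·-5 = 5
  a_4 = -1·5 + -2·5 = -15
  a_5 = -1·-15 + -2·5 = 5
  a_6 = -1·5 + -2·-15 = 25
  a_7 = -1·25 + -2·5 = -35
  a_8 = -1·-35 + -2·25 = -15
  a_9 = -1·-15 + -2·-35 = 85

-1,-2 ; 85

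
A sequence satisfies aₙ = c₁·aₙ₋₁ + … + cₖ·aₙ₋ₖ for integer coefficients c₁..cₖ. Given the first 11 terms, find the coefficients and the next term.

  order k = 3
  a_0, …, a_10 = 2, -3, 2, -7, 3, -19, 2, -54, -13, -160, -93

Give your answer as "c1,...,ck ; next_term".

  a_3 = 0·2 + 3·-3 + 1·2 = -7
  a_4 = 0·-7 + 3·2 + 1·-3 = 3
  a_5 = 0·3 + 3·-7 + 1·2 = -19
  a_6 = 0·-19 + 3·3 + 1·-7 = 2
  a_7 = 0·2 + 3·-19 + 1·3 = -54
  a_8 = 0·-54 + 3·2 + 1·-19 = -13
  a_9 = 0·-13 + 3·-54 + 1·2 = -160
  a_10 = 0·-160 + 3·-13 + 1·-54 = -93
  a_11 = 0·-93 + 3·-160 + 1·-13 = -493

0,3,1 ; -493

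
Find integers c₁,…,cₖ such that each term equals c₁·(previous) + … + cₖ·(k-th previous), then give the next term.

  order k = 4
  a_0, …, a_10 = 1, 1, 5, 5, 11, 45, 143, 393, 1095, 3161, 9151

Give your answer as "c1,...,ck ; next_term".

  a_4 = 3·5 + -2·5 + 4·1 + 2·1 = 11
  a_5 = 3·11 + -2·5 + 4·5 + 2·1 = 45
  a_6 = 3·45 + -2·11 + 4·5 + 2·5 = 143
  a_7 = 3·143 + -2·45 + 4·11 + 2·5 = 393
  a_8 = 3·393 + -2·143 + 4·45 + 2·11 = 1095
  a_9 = 3·1095 + -2·393 + 4·143 + 2·45 = 3161
  a_10 = 3·3161 + -2·1095 + 4·393 + 2·143 = 9151
  a_11 = 3·9151 + -2·3161 + 4·1095 + 2·393 = 26297

3,-2,4,2 ; 26297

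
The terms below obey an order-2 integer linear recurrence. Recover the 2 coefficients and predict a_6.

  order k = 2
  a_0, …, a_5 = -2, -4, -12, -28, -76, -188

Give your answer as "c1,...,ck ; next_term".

1,4 ; -492

  a_2 = 1·-4 + 4·-2 = -12
  a_3 = 1·-12 + 4·-4 = -28
  a_4 = 1·-28 + 4·-12 = -76
  a_5 = 1·-76 + 4·-28 = -188
  a_6 = 1·-188 + 4·-76 = -492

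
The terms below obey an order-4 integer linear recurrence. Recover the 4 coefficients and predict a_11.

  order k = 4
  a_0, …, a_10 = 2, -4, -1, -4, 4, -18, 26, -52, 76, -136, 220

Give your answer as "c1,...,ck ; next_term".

  a_4 = -2·-4 + 0·-1 + 2·-4 + 2·2 = 4
  a_5 = -2·4 + 0·-4 + 2·-1 + 2·-4 = -18
  a_6 = -2·-18 + 0·4 + 2·-4 + 2·-1 = 26
  a_7 = -2·26 + 0·-18 + 2·4 + 2·-4 = -52
  a_8 = -2·-52 + 0·26 + 2·-18 + 2·4 = 76
  a_9 = -2·76 + 0·-52 + 2·26 + 2·-18 = -136
  a_10 = -2·-136 + 0·76 + 2·-52 + 2·26 = 220
  a_11 = -2·220 + 0·-136 + 2·76 + 2·-52 = -392

-2,0,2,2 ; -392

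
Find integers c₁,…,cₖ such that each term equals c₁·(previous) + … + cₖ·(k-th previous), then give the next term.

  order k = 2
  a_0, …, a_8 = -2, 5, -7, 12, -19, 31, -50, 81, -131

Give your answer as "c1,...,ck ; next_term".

-1,1 ; 212

  a_2 = -1·5 + 1·-2 = -7
  a_3 = -1·-7 + 1·5 = 12
  a_4 = -1·12 + 1·-7 = -19
  a_5 = -1·-19 + 1·12 = 31
  a_6 = -1·31 + 1·-19 = -50
  a_7 = -1·-50 + 1·31 = 81
  a_8 = -1·81 + 1·-50 = -131
  a_9 = -1·-131 + 1·81 = 212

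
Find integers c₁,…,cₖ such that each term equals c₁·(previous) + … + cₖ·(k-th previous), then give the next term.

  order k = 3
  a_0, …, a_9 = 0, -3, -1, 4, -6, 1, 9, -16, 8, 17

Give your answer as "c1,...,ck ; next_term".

  a_3 = -1·-1 + -1·-3 + 1·0 = 4
  a_4 = -1·4 + -1·-1 + 1·-3 = -6
  a_5 = -1·-6 + -1·4 + 1·-1 = 1
  a_6 = -1·1 + -1·-6 + 1·4 = 9
  a_7 = -1·9 + -1·1 + 1·-6 = -16
  a_8 = -1·-16 + -1·9 + 1·1 = 8
  a_9 = -1·8 + -1·-16 + 1·9 = 17
  a_10 = -1·17 + -1·8 + 1·-16 = -41

-1,-1,1 ; -41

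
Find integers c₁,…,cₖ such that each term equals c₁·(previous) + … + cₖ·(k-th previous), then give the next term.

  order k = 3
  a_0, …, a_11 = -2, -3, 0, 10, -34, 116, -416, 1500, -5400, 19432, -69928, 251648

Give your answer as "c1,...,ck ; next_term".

-4,-2,-2 ; -905600

  a_3 = -4·0 + -2·-3 + -2·-2 = 10
  a_4 = -4·10 + -2·0 + -2·-3 = -34
  a_5 = -4·-34 + -2·10 + -2·0 = 116
  a_6 = -4·116 + -2·-34 + -2·10 = -416
  a_7 = -4·-416 + -2·116 + -2·-34 = 1500
  a_8 = -4·1500 + -2·-416 + -2·116 = -5400
  a_9 = -4·-5400 + -2·1500 + -2·-416 = 19432
  a_10 = -4·19432 + -2·-5400 + -2·1500 = -69928
  a_11 = -4·-69928 + -2·19432 + -2·-5400 = 251648
  a_12 = -4·251648 + -2·-69928 + -2·19432 = -905600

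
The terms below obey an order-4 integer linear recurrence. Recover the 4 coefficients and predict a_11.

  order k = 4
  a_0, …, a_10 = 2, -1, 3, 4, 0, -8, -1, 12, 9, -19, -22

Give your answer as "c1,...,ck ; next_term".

0,-1,-1,1 ; 22

  a_4 = 0·4 + -1·3 + -1·-1 + 1·2 = 0
  a_5 = 0·0 + -1·4 + -1·3 + 1·-1 = -8
  a_6 = 0·-8 + -1·0 + -1·4 + 1·3 = -1
  a_7 = 0·-1 + -1·-8 + -1·0 + 1·4 = 12
  a_8 = 0·12 + -1·-1 + -1·-8 + 1·0 = 9
  a_9 = 0·9 + -1·12 + -1·-1 + 1·-8 = -19
  a_10 = 0·-19 + -1·9 + -1·12 + 1·-1 = -22
  a_11 = 0·-22 + -1·-19 + -1·9 + 1·12 = 22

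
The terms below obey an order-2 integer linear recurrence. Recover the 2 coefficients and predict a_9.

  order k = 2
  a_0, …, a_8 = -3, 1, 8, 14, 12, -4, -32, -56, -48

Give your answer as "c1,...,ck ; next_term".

  a_2 = 2·1 + -2·-3 = 8
  a_3 = 2·8 + -2·1 = 14
  a_4 = 2·14 + -2·8 = 12
  a_5 = 2·12 + -2·14 = -4
  a_6 = 2·-4 + -2·12 = -32
  a_7 = 2·-32 + -2·-4 = -56
  a_8 = 2·-56 + -2·-32 = -48
  a_9 = 2·-48 + -2·-56 = 16

2,-2 ; 16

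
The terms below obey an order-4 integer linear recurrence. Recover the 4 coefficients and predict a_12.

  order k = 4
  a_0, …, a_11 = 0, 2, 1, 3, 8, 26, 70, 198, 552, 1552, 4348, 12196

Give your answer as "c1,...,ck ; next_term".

2,2,0,2 ; 34192

  a_4 = 2·3 + 2·1 + 0·2 + 2·0 = 8
  a_5 = 2·8 + 2·3 + 0·1 + 2·2 = 26
  a_6 = 2·26 + 2·8 + 0·3 + 2·1 = 70
  a_7 = 2·70 + 2·26 + 0·8 + 2·3 = 198
  a_8 = 2·198 + 2·70 + 0·26 + 2·8 = 552
  a_9 = 2·552 + 2·198 + 0·70 + 2·26 = 1552
  a_10 = 2·1552 + 2·552 + 0·198 + 2·70 = 4348
  a_11 = 2·4348 + 2·1552 + 0·552 + 2·198 = 12196
  a_12 = 2·12196 + 2·4348 + 0·1552 + 2·552 = 34192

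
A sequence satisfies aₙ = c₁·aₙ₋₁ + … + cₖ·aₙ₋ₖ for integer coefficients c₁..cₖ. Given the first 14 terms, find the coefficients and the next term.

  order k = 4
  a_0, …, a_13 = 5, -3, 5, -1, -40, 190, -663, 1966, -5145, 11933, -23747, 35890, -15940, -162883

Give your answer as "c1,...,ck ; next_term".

-4,-3,3,-4 ; 902010

  a_4 = -4·-1 + -3·5 + 3·-3 + -4·5 = -40
  a_5 = -4·-40 + -3·-1 + 3·5 + -4·-3 = 190
  a_6 = -4·190 + -3·-40 + 3·-1 + -4·5 = -663
  a_7 = -4·-663 + -3·190 + 3·-40 + -4·-1 = 1966
  a_8 = -4·1966 + -3·-663 + 3·190 + -4·-40 = -5145
  a_9 = -4·-5145 + -3·1966 + 3·-663 + -4·190 = 11933
  a_10 = -4·11933 + -3·-5145 + 3·1966 + -4·-663 = -23747
  a_11 = -4·-23747 + -3·11933 + 3·-5145 + -4·1966 = 35890
  a_12 = -4·35890 + -3·-23747 + 3·11933 + -4·-5145 = -15940
  a_13 = -4·-15940 + -3·35890 + 3·-23747 + -4·11933 = -162883
  a_14 = -4·-162883 + -3·-15940 + 3·35890 + -4·-23747 = 902010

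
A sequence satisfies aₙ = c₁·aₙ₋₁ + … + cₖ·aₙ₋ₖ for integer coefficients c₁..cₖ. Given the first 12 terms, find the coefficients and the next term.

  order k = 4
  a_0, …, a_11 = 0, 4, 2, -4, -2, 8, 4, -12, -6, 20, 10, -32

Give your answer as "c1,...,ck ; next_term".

0,-1,0,1 ; -16

  a_4 = 0·-4 + -1·2 + 0·4 + 1·0 = -2
  a_5 = 0·-2 + -1·-4 + 0·2 + 1·4 = 8
  a_6 = 0·8 + -1·-2 + 0·-4 + 1·2 = 4
  a_7 = 0·4 + -1·8 + 0·-2 + 1·-4 = -12
  a_8 = 0·-12 + -1·4 + 0·8 + 1·-2 = -6
  a_9 = 0·-6 + -1·-12 + 0·4 + 1·8 = 20
  a_10 = 0·20 + -1·-6 + 0·-12 + 1·4 = 10
  a_11 = 0·10 + -1·20 + 0·-6 + 1·-12 = -32
  a_12 = 0·-32 + -1·10 + 0·20 + 1·-6 = -16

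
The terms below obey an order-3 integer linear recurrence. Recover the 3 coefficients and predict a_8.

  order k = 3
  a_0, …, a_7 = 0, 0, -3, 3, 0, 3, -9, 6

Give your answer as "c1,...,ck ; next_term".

-1,-1,-2 ; -3

  a_3 = -1·-3 + -1·0 + -2·0 = 3
  a_4 = -1·3 + -1·-3 + -2·0 = 0
  a_5 = -1·0 + -1·3 + -2·-3 = 3
  a_6 = -1·3 + -1·0 + -2·3 = -9
  a_7 = -1·-9 + -1·3 + -2·0 = 6
  a_8 = -1·6 + -1·-9 + -2·3 = -3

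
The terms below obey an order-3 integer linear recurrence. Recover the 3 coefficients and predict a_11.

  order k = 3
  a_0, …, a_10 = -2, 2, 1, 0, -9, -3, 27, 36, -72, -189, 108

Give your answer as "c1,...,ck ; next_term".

0,-3,-3 ; 783

  a_3 = 0·1 + -3·2 + -3·-2 = 0
  a_4 = 0·0 + -3·1 + -3·2 = -9
  a_5 = 0·-9 + -3·0 + -3·1 = -3
  a_6 = 0·-3 + -3·-9 + -3·0 = 27
  a_7 = 0·27 + -3·-3 + -3·-9 = 36
  a_8 = 0·36 + -3·27 + -3·-3 = -72
  a_9 = 0·-72 + -3·36 + -3·27 = -189
  a_10 = 0·-189 + -3·-72 + -3·36 = 108
  a_11 = 0·108 + -3·-189 + -3·-72 = 783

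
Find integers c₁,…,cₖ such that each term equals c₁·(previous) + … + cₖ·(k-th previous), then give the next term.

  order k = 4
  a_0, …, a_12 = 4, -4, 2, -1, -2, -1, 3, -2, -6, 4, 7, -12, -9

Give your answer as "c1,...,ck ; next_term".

  a_4 = 0·-1 + -1·2 + 1·-4 + 1·4 = -2
  a_5 = 0·-2 + -1·-1 + 1·2 + 1·-4 = -1
  a_6 = 0·-1 + -1·-2 + 1·-1 + 1·2 = 3
  a_7 = 0·3 + -1·-1 + 1·-2 + 1·-1 = -2
  a_8 = 0·-2 + -1·3 + 1·-1 + 1·-2 = -6
  a_9 = 0·-6 + -1·-2 + 1·3 + 1·-1 = 4
  a_10 = 0·4 + -1·-6 + 1·-2 + 1·3 = 7
  a_11 = 0·7 + -1·4 + 1·-6 + 1·-2 = -12
  a_12 = 0·-12 + -1·7 + 1·4 + 1·-6 = -9
  a_13 = 0·-9 + -1·-12 + 1·7 + 1·4 = 23

0,-1,1,1 ; 23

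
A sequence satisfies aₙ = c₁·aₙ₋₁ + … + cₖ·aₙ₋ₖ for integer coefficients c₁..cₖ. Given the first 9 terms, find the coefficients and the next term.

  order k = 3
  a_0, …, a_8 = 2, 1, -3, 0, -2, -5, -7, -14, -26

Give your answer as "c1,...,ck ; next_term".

  a_3 = 1·-3 + 1·1 + 1·2 = 0
  a_4 = 1·0 + 1·-3 + 1·1 = -2
  a_5 = 1·-2 + 1·0 + 1·-3 = -5
  a_6 = 1·-5 + 1·-2 + 1·0 = -7
  a_7 = 1·-7 + 1·-5 + 1·-2 = -14
  a_8 = 1·-14 + 1·-7 + 1·-5 = -26
  a_9 = 1·-26 + 1·-14 + 1·-7 = -47

1,1,1 ; -47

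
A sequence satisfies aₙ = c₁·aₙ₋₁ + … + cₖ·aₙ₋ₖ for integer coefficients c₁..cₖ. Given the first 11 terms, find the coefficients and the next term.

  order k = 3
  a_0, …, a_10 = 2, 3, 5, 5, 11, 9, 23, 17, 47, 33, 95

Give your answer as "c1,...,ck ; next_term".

-1,2,2 ; 65

  a_3 = -1·5 + 2·3 + 2·2 = 5
  a_4 = -1·5 + 2·5 + 2·3 = 11
  a_5 = -1·11 + 2·5 + 2·5 = 9
  a_6 = -1·9 + 2·11 + 2·5 = 23
  a_7 = -1·23 + 2·9 + 2·11 = 17
  a_8 = -1·17 + 2·23 + 2·9 = 47
  a_9 = -1·47 + 2·17 + 2·23 = 33
  a_10 = -1·33 + 2·47 + 2·17 = 95
  a_11 = -1·95 + 2·33 + 2·47 = 65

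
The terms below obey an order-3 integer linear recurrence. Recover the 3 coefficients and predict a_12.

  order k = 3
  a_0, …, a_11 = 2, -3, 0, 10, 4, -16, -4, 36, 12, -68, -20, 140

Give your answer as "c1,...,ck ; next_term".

  a_3 = 1·0 + -2·-3 + 2·2 = 10
  a_4 = 1·10 + -2·0 + 2·-3 = 4
  a_5 = 1·4 + -2·10 + 2·0 = -16
  a_6 = 1·-16 + -2·4 + 2·10 = -4
  a_7 = 1·-4 + -2·-16 + 2·4 = 36
  a_8 = 1·36 + -2·-4 + 2·-16 = 12
  a_9 = 1·12 + -2·36 + 2·-4 = -68
  a_10 = 1·-68 + -2·12 + 2·36 = -20
  a_11 = 1·-20 + -2·-68 + 2·12 = 140
  a_12 = 1·140 + -2·-20 + 2·-68 = 44

1,-2,2 ; 44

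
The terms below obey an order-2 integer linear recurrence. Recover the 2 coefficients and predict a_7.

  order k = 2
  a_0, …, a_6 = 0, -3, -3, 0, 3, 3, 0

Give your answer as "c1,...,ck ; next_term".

  a_2 = 1·-3 + -1·0 = -3
  a_3 = 1·-3 + -1·-3 = 0
  a_4 = 1·0 + -1·-3 = 3
  a_5 = 1·3 + -1·0 = 3
  a_6 = 1·3 + -1·3 = 0
  a_7 = 1·0 + -1·3 = -3

1,-1 ; -3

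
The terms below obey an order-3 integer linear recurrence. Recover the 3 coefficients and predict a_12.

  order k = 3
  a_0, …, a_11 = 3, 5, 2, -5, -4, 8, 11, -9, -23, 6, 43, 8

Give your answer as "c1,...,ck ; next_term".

1,-2,1 ; -72

  a_3 = 1·2 + -2·5 + 1·3 = -5
  a_4 = 1·-5 + -2·2 + 1·5 = -4
  a_5 = 1·-4 + -2·-5 + 1·2 = 8
  a_6 = 1·8 + -2·-4 + 1·-5 = 11
  a_7 = 1·11 + -2·8 + 1·-4 = -9
  a_8 = 1·-9 + -2·11 + 1·8 = -23
  a_9 = 1·-23 + -2·-9 + 1·11 = 6
  a_10 = 1·6 + -2·-23 + 1·-9 = 43
  a_11 = 1·43 + -2·6 + 1·-23 = 8
  a_12 = 1·8 + -2·43 + 1·6 = -72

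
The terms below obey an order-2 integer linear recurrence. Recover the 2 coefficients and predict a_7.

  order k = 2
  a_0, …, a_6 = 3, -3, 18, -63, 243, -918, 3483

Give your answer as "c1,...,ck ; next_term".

-3,3 ; -13203

  a_2 = -3·-3 + 3·3 = 18
  a_3 = -3·18 + 3·-3 = -63
  a_4 = -3·-63 + 3·18 = 243
  a_5 = -3·243 + 3·-63 = -918
  a_6 = -3·-918 + 3·243 = 3483
  a_7 = -3·3483 + 3·-918 = -13203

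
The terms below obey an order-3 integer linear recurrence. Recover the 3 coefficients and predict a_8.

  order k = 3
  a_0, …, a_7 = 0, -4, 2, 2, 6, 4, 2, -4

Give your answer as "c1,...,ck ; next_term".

1,0,-1 ; -8

  a_3 = 1·2 + 0·-4 + -1·0 = 2
  a_4 = 1·2 + 0·2 + -1·-4 = 6
  a_5 = 1·6 + 0·2 + -1·2 = 4
  a_6 = 1·4 + 0·6 + -1·2 = 2
  a_7 = 1·2 + 0·4 + -1·6 = -4
  a_8 = 1·-4 + 0·2 + -1·4 = -8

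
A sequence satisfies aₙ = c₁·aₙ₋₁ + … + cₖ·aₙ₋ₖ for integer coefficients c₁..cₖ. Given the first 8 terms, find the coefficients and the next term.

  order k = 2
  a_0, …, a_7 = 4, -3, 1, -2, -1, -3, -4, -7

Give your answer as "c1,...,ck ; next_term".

1,1 ; -11

  a_2 = 1·-3 + 1·4 = 1
  a_3 = 1·1 + 1·-3 = -2
  a_4 = 1·-2 + 1·1 = -1
  a_5 = 1·-1 + 1·-2 = -3
  a_6 = 1·-3 + 1·-1 = -4
  a_7 = 1·-4 + 1·-3 = -7
  a_8 = 1·-7 + 1·-4 = -11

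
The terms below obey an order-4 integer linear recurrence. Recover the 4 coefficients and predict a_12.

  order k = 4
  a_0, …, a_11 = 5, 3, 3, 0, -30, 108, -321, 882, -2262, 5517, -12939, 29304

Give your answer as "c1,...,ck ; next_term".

-4,-4,-1,-3 ; -64191

  a_4 = -4·0 + -4·3 + -1·3 + -3·5 = -30
  a_5 = -4·-30 + -4·0 + -1·3 + -3·3 = 108
  a_6 = -4·108 + -4·-30 + -1·0 + -3·3 = -321
  a_7 = -4·-321 + -4·108 + -1·-30 + -3·0 = 882
  a_8 = -4·882 + -4·-321 + -1·108 + -3·-30 = -2262
  a_9 = -4·-2262 + -4·882 + -1·-321 + -3·108 = 5517
  a_10 = -4·5517 + -4·-2262 + -1·882 + -3·-321 = -12939
  a_11 = -4·-12939 + -4·5517 + -1·-2262 + -3·882 = 29304
  a_12 = -4·29304 + -4·-12939 + -1·5517 + -3·-2262 = -64191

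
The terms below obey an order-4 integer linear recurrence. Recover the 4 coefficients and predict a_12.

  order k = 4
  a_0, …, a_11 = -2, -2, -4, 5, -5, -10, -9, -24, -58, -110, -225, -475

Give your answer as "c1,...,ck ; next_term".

1,1,2,1 ; -978

  a_4 = 1·5 + 1·-4 + 2·-2 + 1·-2 = -5
  a_5 = 1·-5 + 1·5 + 2·-4 + 1·-2 = -10
  a_6 = 1·-10 + 1·-5 + 2·5 + 1·-4 = -9
  a_7 = 1·-9 + 1·-10 + 2·-5 + 1·5 = -24
  a_8 = 1·-24 + 1·-9 + 2·-10 + 1·-5 = -58
  a_9 = 1·-58 + 1·-24 + 2·-9 + 1·-10 = -110
  a_10 = 1·-110 + 1·-58 + 2·-24 + 1·-9 = -225
  a_11 = 1·-225 + 1·-110 + 2·-58 + 1·-24 = -475
  a_12 = 1·-475 + 1·-225 + 2·-110 + 1·-58 = -978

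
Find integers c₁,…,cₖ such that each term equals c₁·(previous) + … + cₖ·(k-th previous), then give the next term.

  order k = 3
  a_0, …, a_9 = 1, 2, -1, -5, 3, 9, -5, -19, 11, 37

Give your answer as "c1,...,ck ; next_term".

-1,-2,-2 ; -21

  a_3 = -1·-1 + -2·2 + -2·1 = -5
  a_4 = -1·-5 + -2·-1 + -2·2 = 3
  a_5 = -1·3 + -2·-5 + -2·-1 = 9
  a_6 = -1·9 + -2·3 + -2·-5 = -5
  a_7 = -1·-5 + -2·9 + -2·3 = -19
  a_8 = -1·-19 + -2·-5 + -2·9 = 11
  a_9 = -1·11 + -2·-19 + -2·-5 = 37
  a_10 = -1·37 + -2·11 + -2·-19 = -21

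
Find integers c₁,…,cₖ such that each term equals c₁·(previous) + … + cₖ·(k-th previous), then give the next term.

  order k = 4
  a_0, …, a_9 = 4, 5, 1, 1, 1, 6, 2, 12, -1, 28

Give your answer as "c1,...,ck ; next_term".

0,2,-1,1 ; -12

  a_4 = 0·1 + 2·1 + -1·5 + 1·4 = 1
  a_5 = 0·1 + 2·1 + -1·1 + 1·5 = 6
  a_6 = 0·6 + 2·1 + -1·1 + 1·1 = 2
  a_7 = 0·2 + 2·6 + -1·1 + 1·1 = 12
  a_8 = 0·12 + 2·2 + -1·6 + 1·1 = -1
  a_9 = 0·-1 + 2·12 + -1·2 + 1·6 = 28
  a_10 = 0·28 + 2·-1 + -1·12 + 1·2 = -12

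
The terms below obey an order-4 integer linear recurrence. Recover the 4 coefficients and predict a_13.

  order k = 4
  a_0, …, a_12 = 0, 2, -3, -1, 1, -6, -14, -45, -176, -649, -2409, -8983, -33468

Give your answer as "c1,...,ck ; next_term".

  a_4 = 4·-1 + -1·-3 + 1·2 + -4·0 = 1
  a_5 = 4·1 + -1·-1 + 1·-3 + -4·2 = -6
  a_6 = 4·-6 + -1·1 + 1·-1 + -4·-3 = -14
  a_7 = 4·-14 + -1·-6 + 1·1 + -4·-1 = -45
  a_8 = 4·-45 + -1·-14 + 1·-6 + -4·1 = -176
  a_9 = 4·-176 + -1·-45 + 1·-14 + -4·-6 = -649
  a_10 = 4·-649 + -1·-176 + 1·-45 + -4·-14 = -2409
  a_11 = 4·-2409 + -1·-649 + 1·-176 + -4·-45 = -8983
  a_12 = 4·-8983 + -1·-2409 + 1·-649 + -4·-176 = -33468
  a_13 = 4·-33468 + -1·-8983 + 1·-2409 + -4·-649 = -124702

4,-1,1,-4 ; -124702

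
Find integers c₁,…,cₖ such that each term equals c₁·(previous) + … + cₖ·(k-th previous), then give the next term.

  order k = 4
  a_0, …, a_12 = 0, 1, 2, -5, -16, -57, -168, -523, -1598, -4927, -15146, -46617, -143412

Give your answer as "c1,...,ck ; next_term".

  a_4 = 3·-5 + 1·2 + -3·1 + 2·0 = -16
  a_5 = 3·-16 + 1·-5 + -3·2 + 2·1 = -57
  a_6 = 3·-57 + 1·-16 + -3·-5 + 2·2 = -168
  a_7 = 3·-168 + 1·-57 + -3·-16 + 2·-5 = -523
  a_8 = 3·-523 + 1·-168 + -3·-57 + 2·-16 = -1598
  a_9 = 3·-1598 + 1·-523 + -3·-168 + 2·-57 = -4927
  a_10 = 3·-4927 + 1·-1598 + -3·-523 + 2·-168 = -15146
  a_11 = 3·-15146 + 1·-4927 + -3·-1598 + 2·-523 = -46617
  a_12 = 3·-46617 + 1·-15146 + -3·-4927 + 2·-1598 = -143412
  a_13 = 3·-143412 + 1·-46617 + -3·-15146 + 2·-4927 = -441269

3,1,-3,2 ; -441269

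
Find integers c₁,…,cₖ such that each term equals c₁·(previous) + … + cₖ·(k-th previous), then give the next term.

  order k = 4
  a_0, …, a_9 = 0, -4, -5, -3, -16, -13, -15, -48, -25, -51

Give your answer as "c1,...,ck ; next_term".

  a_4 = 1·-3 + 1·-5 + 2·-4 + -4·0 = -16
  a_5 = 1·-16 + 1·-3 + 2·-5 + -4·-4 = -13
  a_6 = 1·-13 + 1·-16 + 2·-3 + -4·-5 = -15
  a_7 = 1·-15 + 1·-13 + 2·-16 + -4·-3 = -48
  a_8 = 1·-48 + 1·-15 + 2·-13 + -4·-16 = -25
  a_9 = 1·-25 + 1·-48 + 2·-15 + -4·-13 = -51
  a_10 = 1·-51 + 1·-25 + 2·-48 + -4·-15 = -112

1,1,2,-4 ; -112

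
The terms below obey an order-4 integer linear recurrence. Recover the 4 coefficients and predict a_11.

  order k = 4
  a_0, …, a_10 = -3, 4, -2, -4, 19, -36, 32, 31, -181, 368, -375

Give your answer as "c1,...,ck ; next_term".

-2,-2,1,-1 ; -198

  a_4 = -2·-4 + -2·-2 + 1·4 + -1·-3 = 19
  a_5 = -2·19 + -2·-4 + 1·-2 + -1·4 = -36
  a_6 = -2·-36 + -2·19 + 1·-4 + -1·-2 = 32
  a_7 = -2·32 + -2·-36 + 1·19 + -1·-4 = 31
  a_8 = -2·31 + -2·32 + 1·-36 + -1·19 = -181
  a_9 = -2·-181 + -2·31 + 1·32 + -1·-36 = 368
  a_10 = -2·368 + -2·-181 + 1·31 + -1·32 = -375
  a_11 = -2·-375 + -2·368 + 1·-181 + -1·31 = -198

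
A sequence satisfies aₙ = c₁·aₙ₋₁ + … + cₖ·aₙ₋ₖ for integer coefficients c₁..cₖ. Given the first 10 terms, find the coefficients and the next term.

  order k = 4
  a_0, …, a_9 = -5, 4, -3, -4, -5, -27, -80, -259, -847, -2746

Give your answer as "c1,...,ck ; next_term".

3,1,0,-2 ; -8925

  a_4 = 3·-4 + 1·-3 + 0·4 + -2·-5 = -5
  a_5 = 3·-5 + 1·-4 + 0·-3 + -2·4 = -27
  a_6 = 3·-27 + 1·-5 + 0·-4 + -2·-3 = -80
  a_7 = 3·-80 + 1·-27 + 0·-5 + -2·-4 = -259
  a_8 = 3·-259 + 1·-80 + 0·-27 + -2·-5 = -847
  a_9 = 3·-847 + 1·-259 + 0·-80 + -2·-27 = -2746
  a_10 = 3·-2746 + 1·-847 + 0·-259 + -2·-80 = -8925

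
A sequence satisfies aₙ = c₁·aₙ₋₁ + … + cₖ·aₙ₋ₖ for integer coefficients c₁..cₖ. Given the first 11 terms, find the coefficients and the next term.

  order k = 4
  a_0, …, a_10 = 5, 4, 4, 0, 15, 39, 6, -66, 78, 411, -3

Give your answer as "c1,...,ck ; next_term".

1,-3,3,3 ; -1200

  a_4 = 1·0 + -3·4 + 3·4 + 3·5 = 15
  a_5 = 1·15 + -3·0 + 3·4 + 3·4 = 39
  a_6 = 1·39 + -3·15 + 3·0 + 3·4 = 6
  a_7 = 1·6 + -3·39 + 3·15 + 3·0 = -66
  a_8 = 1·-66 + -3·6 + 3·39 + 3·15 = 78
  a_9 = 1·78 + -3·-66 + 3·6 + 3·39 = 411
  a_10 = 1·411 + -3·78 + 3·-66 + 3·6 = -3
  a_11 = 1·-3 + -3·411 + 3·78 + 3·-66 = -1200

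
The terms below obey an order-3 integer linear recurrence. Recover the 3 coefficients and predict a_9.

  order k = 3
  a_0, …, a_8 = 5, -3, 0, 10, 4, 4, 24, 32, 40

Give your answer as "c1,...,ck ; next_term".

1,0,2 ; 88

  a_3 = 1·0 + 0·-3 + 2·5 = 10
  a_4 = 1·10 + 0·0 + 2·-3 = 4
  a_5 = 1·4 + 0·10 + 2·0 = 4
  a_6 = 1·4 + 0·4 + 2·10 = 24
  a_7 = 1·24 + 0·4 + 2·4 = 32
  a_8 = 1·32 + 0·24 + 2·4 = 40
  a_9 = 1·40 + 0·32 + 2·24 = 88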